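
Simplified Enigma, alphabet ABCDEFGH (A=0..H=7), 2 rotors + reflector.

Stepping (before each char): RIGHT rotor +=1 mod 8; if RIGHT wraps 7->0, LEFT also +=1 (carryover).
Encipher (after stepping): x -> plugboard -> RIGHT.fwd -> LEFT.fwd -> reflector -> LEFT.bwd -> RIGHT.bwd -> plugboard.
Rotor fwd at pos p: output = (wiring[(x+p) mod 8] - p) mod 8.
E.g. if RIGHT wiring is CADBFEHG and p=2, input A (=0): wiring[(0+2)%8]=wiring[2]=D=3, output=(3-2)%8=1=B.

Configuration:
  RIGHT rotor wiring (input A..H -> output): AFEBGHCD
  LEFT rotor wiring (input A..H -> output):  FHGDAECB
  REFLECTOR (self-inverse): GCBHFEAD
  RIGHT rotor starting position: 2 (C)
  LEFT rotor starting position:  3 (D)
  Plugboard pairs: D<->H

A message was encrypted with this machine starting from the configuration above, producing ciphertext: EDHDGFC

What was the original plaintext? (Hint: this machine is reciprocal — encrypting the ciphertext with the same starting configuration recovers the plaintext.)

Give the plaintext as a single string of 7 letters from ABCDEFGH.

Answer: CAFEABB

Derivation:
Char 1 ('E'): step: R->3, L=3; E->plug->E->R->A->L->A->refl->G->L'->E->R'->C->plug->C
Char 2 ('D'): step: R->4, L=3; D->plug->H->R->F->L->C->refl->B->L'->C->R'->A->plug->A
Char 3 ('H'): step: R->5, L=3; H->plug->D->R->D->L->H->refl->D->L'->H->R'->F->plug->F
Char 4 ('D'): step: R->6, L=3; D->plug->H->R->B->L->F->refl->E->L'->G->R'->E->plug->E
Char 5 ('G'): step: R->7, L=3; G->plug->G->R->A->L->A->refl->G->L'->E->R'->A->plug->A
Char 6 ('F'): step: R->0, L->4 (L advanced); F->plug->F->R->H->L->H->refl->D->L'->F->R'->B->plug->B
Char 7 ('C'): step: R->1, L=4; C->plug->C->R->A->L->E->refl->F->L'->D->R'->B->plug->B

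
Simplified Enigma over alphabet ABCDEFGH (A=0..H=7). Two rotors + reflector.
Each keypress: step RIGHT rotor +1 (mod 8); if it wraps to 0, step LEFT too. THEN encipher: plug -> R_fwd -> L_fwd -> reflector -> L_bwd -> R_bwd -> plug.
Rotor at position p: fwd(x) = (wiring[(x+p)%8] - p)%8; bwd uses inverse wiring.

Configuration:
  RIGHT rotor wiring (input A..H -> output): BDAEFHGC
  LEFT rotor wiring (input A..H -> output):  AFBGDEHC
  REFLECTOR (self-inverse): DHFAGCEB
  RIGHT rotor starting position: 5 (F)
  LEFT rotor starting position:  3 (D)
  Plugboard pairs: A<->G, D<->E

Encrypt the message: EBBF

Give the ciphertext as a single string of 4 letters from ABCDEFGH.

Char 1 ('E'): step: R->6, L=3; E->plug->D->R->F->L->F->refl->C->L'->G->R'->F->plug->F
Char 2 ('B'): step: R->7, L=3; B->plug->B->R->C->L->B->refl->H->L'->E->R'->C->plug->C
Char 3 ('B'): step: R->0, L->4 (L advanced); B->plug->B->R->D->L->G->refl->E->L'->E->R'->D->plug->E
Char 4 ('F'): step: R->1, L=4; F->plug->F->R->F->L->B->refl->H->L'->A->R'->H->plug->H

Answer: FCEH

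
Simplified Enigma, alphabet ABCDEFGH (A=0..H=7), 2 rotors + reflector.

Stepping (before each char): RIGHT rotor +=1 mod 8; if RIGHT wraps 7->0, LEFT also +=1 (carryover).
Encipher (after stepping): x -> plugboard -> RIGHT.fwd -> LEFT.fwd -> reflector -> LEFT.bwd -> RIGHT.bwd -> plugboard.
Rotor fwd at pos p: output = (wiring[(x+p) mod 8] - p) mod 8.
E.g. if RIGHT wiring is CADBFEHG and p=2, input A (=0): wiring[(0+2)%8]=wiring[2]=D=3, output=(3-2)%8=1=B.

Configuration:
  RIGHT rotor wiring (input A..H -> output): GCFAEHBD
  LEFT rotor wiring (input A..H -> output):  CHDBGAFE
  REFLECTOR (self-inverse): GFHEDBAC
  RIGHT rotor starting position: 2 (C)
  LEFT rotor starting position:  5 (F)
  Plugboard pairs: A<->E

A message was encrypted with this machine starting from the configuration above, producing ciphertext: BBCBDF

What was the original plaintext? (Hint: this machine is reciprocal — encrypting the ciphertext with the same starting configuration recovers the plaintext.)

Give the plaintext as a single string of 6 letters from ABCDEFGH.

Answer: EDFHGD

Derivation:
Char 1 ('B'): step: R->3, L=5; B->plug->B->R->B->L->A->refl->G->L'->F->R'->A->plug->E
Char 2 ('B'): step: R->4, L=5; B->plug->B->R->D->L->F->refl->B->L'->H->R'->D->plug->D
Char 3 ('C'): step: R->5, L=5; C->plug->C->R->G->L->E->refl->D->L'->A->R'->F->plug->F
Char 4 ('B'): step: R->6, L=5; B->plug->B->R->F->L->G->refl->A->L'->B->R'->H->plug->H
Char 5 ('D'): step: R->7, L=5; D->plug->D->R->G->L->E->refl->D->L'->A->R'->G->plug->G
Char 6 ('F'): step: R->0, L->6 (L advanced); F->plug->F->R->H->L->C->refl->H->L'->A->R'->D->plug->D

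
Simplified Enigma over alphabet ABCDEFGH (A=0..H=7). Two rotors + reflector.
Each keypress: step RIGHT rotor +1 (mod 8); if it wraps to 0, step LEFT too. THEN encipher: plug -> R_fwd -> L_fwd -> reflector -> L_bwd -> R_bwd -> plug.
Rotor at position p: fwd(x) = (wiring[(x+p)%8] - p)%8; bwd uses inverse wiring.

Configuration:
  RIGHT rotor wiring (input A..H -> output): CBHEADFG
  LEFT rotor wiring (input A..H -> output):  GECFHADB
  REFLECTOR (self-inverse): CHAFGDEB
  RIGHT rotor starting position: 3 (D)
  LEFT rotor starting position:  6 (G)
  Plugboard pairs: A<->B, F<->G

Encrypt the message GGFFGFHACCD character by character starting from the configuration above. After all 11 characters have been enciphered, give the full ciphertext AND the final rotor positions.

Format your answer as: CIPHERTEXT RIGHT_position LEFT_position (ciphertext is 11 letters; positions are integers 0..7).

Answer: EFBABBGCEBF 6 7

Derivation:
Char 1 ('G'): step: R->4, L=6; G->plug->F->R->F->L->H->refl->B->L'->G->R'->E->plug->E
Char 2 ('G'): step: R->5, L=6; G->plug->F->R->C->L->A->refl->C->L'->H->R'->G->plug->F
Char 3 ('F'): step: R->6, L=6; F->plug->G->R->C->L->A->refl->C->L'->H->R'->A->plug->B
Char 4 ('F'): step: R->7, L=6; F->plug->G->R->E->L->E->refl->G->L'->D->R'->B->plug->A
Char 5 ('G'): step: R->0, L->7 (L advanced); G->plug->F->R->D->L->D->refl->F->L'->C->R'->A->plug->B
Char 6 ('F'): step: R->1, L=7; F->plug->G->R->F->L->A->refl->C->L'->A->R'->A->plug->B
Char 7 ('H'): step: R->2, L=7; H->plug->H->R->H->L->E->refl->G->L'->E->R'->F->plug->G
Char 8 ('A'): step: R->3, L=7; A->plug->B->R->F->L->A->refl->C->L'->A->R'->C->plug->C
Char 9 ('C'): step: R->4, L=7; C->plug->C->R->B->L->H->refl->B->L'->G->R'->E->plug->E
Char 10 ('C'): step: R->5, L=7; C->plug->C->R->B->L->H->refl->B->L'->G->R'->A->plug->B
Char 11 ('D'): step: R->6, L=7; D->plug->D->R->D->L->D->refl->F->L'->C->R'->G->plug->F
Final: ciphertext=EFBABBGCEBF, RIGHT=6, LEFT=7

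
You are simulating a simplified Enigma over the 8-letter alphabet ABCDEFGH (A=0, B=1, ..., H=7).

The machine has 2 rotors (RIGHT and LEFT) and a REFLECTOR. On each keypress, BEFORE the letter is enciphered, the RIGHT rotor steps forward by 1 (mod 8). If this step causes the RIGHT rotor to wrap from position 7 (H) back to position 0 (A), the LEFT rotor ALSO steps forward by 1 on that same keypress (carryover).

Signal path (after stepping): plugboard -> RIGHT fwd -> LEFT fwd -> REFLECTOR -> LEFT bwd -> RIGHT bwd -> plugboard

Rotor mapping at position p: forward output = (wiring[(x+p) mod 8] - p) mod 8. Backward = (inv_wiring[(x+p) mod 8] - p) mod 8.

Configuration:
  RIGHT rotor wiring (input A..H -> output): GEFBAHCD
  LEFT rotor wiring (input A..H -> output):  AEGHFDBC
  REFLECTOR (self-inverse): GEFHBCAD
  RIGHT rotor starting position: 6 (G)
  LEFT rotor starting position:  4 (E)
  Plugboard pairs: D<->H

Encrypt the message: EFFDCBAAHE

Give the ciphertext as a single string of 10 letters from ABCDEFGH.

Char 1 ('E'): step: R->7, L=4; E->plug->E->R->C->L->F->refl->C->L'->G->R'->D->plug->H
Char 2 ('F'): step: R->0, L->5 (L advanced); F->plug->F->R->H->L->A->refl->G->L'->A->R'->E->plug->E
Char 3 ('F'): step: R->1, L=5; F->plug->F->R->B->L->E->refl->B->L'->F->R'->H->plug->D
Char 4 ('D'): step: R->2, L=5; D->plug->H->R->C->L->F->refl->C->L'->G->R'->C->plug->C
Char 5 ('C'): step: R->3, L=5; C->plug->C->R->E->L->H->refl->D->L'->D->R'->F->plug->F
Char 6 ('B'): step: R->4, L=5; B->plug->B->R->D->L->D->refl->H->L'->E->R'->A->plug->A
Char 7 ('A'): step: R->5, L=5; A->plug->A->R->C->L->F->refl->C->L'->G->R'->C->plug->C
Char 8 ('A'): step: R->6, L=5; A->plug->A->R->E->L->H->refl->D->L'->D->R'->F->plug->F
Char 9 ('H'): step: R->7, L=5; H->plug->D->R->G->L->C->refl->F->L'->C->R'->E->plug->E
Char 10 ('E'): step: R->0, L->6 (L advanced); E->plug->E->R->A->L->D->refl->H->L'->G->R'->A->plug->A

Answer: HEDCFACFEA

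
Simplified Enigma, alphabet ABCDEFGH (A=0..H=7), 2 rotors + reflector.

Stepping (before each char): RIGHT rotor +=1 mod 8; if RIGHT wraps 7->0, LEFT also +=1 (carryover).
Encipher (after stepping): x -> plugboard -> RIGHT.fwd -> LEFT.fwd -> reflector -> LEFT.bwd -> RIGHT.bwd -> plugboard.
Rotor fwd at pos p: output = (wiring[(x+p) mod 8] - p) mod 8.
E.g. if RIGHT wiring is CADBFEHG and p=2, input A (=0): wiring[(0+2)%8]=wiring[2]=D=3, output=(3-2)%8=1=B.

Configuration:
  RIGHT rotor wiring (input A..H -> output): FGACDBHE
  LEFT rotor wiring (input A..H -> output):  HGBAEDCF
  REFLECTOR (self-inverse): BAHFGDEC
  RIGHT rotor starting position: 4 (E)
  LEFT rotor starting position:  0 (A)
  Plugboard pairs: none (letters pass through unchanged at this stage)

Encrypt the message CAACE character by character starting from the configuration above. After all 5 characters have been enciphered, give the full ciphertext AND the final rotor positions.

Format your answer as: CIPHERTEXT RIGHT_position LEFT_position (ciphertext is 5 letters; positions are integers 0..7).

Answer: GFCEG 1 1

Derivation:
Char 1 ('C'): step: R->5, L=0; C->plug->C->R->H->L->F->refl->D->L'->F->R'->G->plug->G
Char 2 ('A'): step: R->6, L=0; A->plug->A->R->B->L->G->refl->E->L'->E->R'->F->plug->F
Char 3 ('A'): step: R->7, L=0; A->plug->A->R->F->L->D->refl->F->L'->H->R'->C->plug->C
Char 4 ('C'): step: R->0, L->1 (L advanced); C->plug->C->R->A->L->F->refl->D->L'->D->R'->E->plug->E
Char 5 ('E'): step: R->1, L=1; E->plug->E->R->A->L->F->refl->D->L'->D->R'->G->plug->G
Final: ciphertext=GFCEG, RIGHT=1, LEFT=1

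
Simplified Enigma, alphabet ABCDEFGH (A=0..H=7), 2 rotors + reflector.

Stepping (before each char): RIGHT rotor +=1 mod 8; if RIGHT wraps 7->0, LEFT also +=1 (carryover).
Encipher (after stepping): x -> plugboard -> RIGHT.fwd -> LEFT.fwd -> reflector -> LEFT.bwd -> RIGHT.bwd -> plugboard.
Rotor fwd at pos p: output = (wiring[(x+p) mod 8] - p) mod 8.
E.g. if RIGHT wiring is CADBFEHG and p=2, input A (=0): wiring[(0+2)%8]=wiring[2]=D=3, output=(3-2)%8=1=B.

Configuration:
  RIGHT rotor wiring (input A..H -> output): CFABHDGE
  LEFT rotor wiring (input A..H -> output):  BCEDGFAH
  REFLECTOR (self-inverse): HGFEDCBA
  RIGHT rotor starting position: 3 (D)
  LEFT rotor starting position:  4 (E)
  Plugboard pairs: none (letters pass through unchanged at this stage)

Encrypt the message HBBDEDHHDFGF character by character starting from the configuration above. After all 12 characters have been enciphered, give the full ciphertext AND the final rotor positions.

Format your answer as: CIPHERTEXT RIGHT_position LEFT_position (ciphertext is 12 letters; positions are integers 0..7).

Answer: FDDAGBDCHBFA 7 5

Derivation:
Char 1 ('H'): step: R->4, L=4; H->plug->H->R->F->L->G->refl->B->L'->B->R'->F->plug->F
Char 2 ('B'): step: R->5, L=4; B->plug->B->R->B->L->B->refl->G->L'->F->R'->D->plug->D
Char 3 ('B'): step: R->6, L=4; B->plug->B->R->G->L->A->refl->H->L'->H->R'->D->plug->D
Char 4 ('D'): step: R->7, L=4; D->plug->D->R->B->L->B->refl->G->L'->F->R'->A->plug->A
Char 5 ('E'): step: R->0, L->5 (L advanced); E->plug->E->R->H->L->B->refl->G->L'->G->R'->G->plug->G
Char 6 ('D'): step: R->1, L=5; D->plug->D->R->G->L->G->refl->B->L'->H->R'->B->plug->B
Char 7 ('H'): step: R->2, L=5; H->plug->H->R->D->L->E->refl->D->L'->B->R'->D->plug->D
Char 8 ('H'): step: R->3, L=5; H->plug->H->R->F->L->H->refl->A->L'->A->R'->C->plug->C
Char 9 ('D'): step: R->4, L=5; D->plug->D->R->A->L->A->refl->H->L'->F->R'->H->plug->H
Char 10 ('F'): step: R->5, L=5; F->plug->F->R->D->L->E->refl->D->L'->B->R'->B->plug->B
Char 11 ('G'): step: R->6, L=5; G->plug->G->R->B->L->D->refl->E->L'->D->R'->F->plug->F
Char 12 ('F'): step: R->7, L=5; F->plug->F->R->A->L->A->refl->H->L'->F->R'->A->plug->A
Final: ciphertext=FDDAGBDCHBFA, RIGHT=7, LEFT=5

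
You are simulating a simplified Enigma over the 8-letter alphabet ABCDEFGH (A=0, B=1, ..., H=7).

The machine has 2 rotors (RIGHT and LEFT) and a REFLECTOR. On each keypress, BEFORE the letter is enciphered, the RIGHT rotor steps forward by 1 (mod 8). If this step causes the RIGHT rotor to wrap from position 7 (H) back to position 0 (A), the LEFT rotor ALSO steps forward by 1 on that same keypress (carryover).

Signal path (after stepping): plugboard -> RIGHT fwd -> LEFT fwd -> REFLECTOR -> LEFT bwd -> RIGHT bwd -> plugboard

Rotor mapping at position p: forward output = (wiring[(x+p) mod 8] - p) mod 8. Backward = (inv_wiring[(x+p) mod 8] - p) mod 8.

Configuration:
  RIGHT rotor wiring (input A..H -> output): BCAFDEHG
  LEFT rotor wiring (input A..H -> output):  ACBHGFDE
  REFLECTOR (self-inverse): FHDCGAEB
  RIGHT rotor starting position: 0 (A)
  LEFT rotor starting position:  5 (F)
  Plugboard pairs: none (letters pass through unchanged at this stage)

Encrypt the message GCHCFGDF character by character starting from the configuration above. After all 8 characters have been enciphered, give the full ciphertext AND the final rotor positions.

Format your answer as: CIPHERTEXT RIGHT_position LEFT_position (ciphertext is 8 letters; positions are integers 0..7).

Char 1 ('G'): step: R->1, L=5; G->plug->G->R->F->L->E->refl->G->L'->B->R'->A->plug->A
Char 2 ('C'): step: R->2, L=5; C->plug->C->R->B->L->G->refl->E->L'->F->R'->E->plug->E
Char 3 ('H'): step: R->3, L=5; H->plug->H->R->F->L->E->refl->G->L'->B->R'->C->plug->C
Char 4 ('C'): step: R->4, L=5; C->plug->C->R->D->L->D->refl->C->L'->G->R'->F->plug->F
Char 5 ('F'): step: R->5, L=5; F->plug->F->R->D->L->D->refl->C->L'->G->R'->H->plug->H
Char 6 ('G'): step: R->6, L=5; G->plug->G->R->F->L->E->refl->G->L'->B->R'->A->plug->A
Char 7 ('D'): step: R->7, L=5; D->plug->D->R->B->L->G->refl->E->L'->F->R'->G->plug->G
Char 8 ('F'): step: R->0, L->6 (L advanced); F->plug->F->R->E->L->D->refl->C->L'->C->R'->B->plug->B
Final: ciphertext=AECFHAGB, RIGHT=0, LEFT=6

Answer: AECFHAGB 0 6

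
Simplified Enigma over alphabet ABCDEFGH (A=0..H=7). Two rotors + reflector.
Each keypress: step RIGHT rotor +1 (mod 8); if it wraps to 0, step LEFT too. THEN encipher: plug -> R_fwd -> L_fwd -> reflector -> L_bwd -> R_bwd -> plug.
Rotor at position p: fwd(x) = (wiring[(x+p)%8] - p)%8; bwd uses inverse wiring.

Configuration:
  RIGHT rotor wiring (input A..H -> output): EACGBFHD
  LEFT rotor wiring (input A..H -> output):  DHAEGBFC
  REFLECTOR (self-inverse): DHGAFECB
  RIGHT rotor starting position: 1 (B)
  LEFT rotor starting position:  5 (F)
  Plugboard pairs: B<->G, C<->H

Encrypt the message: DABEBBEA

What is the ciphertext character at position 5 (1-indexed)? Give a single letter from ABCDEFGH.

Char 1 ('D'): step: R->2, L=5; D->plug->D->R->D->L->G->refl->C->L'->E->R'->B->plug->G
Char 2 ('A'): step: R->3, L=5; A->plug->A->R->D->L->G->refl->C->L'->E->R'->D->plug->D
Char 3 ('B'): step: R->4, L=5; B->plug->G->R->G->L->H->refl->B->L'->H->R'->D->plug->D
Char 4 ('E'): step: R->5, L=5; E->plug->E->R->D->L->G->refl->C->L'->E->R'->H->plug->C
Char 5 ('B'): step: R->6, L=5; B->plug->G->R->D->L->G->refl->C->L'->E->R'->E->plug->E

E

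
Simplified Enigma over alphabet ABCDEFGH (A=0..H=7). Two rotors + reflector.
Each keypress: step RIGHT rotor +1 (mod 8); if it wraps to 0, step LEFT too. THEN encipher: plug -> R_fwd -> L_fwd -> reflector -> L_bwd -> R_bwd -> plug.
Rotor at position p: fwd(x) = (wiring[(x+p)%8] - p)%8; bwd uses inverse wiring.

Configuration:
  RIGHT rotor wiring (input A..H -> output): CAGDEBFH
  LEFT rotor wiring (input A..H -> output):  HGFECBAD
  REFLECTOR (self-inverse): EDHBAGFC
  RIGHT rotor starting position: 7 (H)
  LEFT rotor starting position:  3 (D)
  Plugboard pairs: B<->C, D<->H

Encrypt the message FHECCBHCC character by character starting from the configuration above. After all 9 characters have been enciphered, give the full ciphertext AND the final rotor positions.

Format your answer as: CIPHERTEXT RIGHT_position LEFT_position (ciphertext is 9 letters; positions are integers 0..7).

Char 1 ('F'): step: R->0, L->4 (L advanced); F->plug->F->R->B->L->F->refl->G->L'->A->R'->B->plug->C
Char 2 ('H'): step: R->1, L=4; H->plug->D->R->D->L->H->refl->C->L'->F->R'->B->plug->C
Char 3 ('E'): step: R->2, L=4; E->plug->E->R->D->L->H->refl->C->L'->F->R'->F->plug->F
Char 4 ('C'): step: R->3, L=4; C->plug->B->R->B->L->F->refl->G->L'->A->R'->A->plug->A
Char 5 ('C'): step: R->4, L=4; C->plug->B->R->F->L->C->refl->H->L'->D->R'->D->plug->H
Char 6 ('B'): step: R->5, L=4; B->plug->C->R->C->L->E->refl->A->L'->H->R'->H->plug->D
Char 7 ('H'): step: R->6, L=4; H->plug->D->R->C->L->E->refl->A->L'->H->R'->A->plug->A
Char 8 ('C'): step: R->7, L=4; C->plug->B->R->D->L->H->refl->C->L'->F->R'->F->plug->F
Char 9 ('C'): step: R->0, L->5 (L advanced); C->plug->B->R->A->L->E->refl->A->L'->F->R'->G->plug->G
Final: ciphertext=CCFAHDAFG, RIGHT=0, LEFT=5

Answer: CCFAHDAFG 0 5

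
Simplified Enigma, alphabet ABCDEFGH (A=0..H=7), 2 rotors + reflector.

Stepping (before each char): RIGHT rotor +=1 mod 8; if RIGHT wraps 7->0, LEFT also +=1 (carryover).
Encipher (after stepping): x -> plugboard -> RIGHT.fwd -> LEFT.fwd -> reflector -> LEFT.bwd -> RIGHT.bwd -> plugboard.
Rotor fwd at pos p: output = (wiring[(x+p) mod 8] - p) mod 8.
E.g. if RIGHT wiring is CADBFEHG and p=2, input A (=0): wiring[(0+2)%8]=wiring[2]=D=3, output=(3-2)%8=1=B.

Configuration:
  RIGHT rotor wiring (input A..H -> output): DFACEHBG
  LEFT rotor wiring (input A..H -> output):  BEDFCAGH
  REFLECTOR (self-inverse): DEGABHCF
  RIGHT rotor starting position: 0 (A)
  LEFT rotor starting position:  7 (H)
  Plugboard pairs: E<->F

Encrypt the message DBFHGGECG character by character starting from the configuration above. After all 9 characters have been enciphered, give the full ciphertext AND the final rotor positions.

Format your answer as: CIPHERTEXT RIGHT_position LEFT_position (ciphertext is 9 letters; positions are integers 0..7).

Answer: FDDBFAGGH 1 0

Derivation:
Char 1 ('D'): step: R->1, L=7; D->plug->D->R->D->L->E->refl->B->L'->G->R'->E->plug->F
Char 2 ('B'): step: R->2, L=7; B->plug->B->R->A->L->A->refl->D->L'->F->R'->D->plug->D
Char 3 ('F'): step: R->3, L=7; F->plug->E->R->D->L->E->refl->B->L'->G->R'->D->plug->D
Char 4 ('H'): step: R->4, L=7; H->plug->H->R->G->L->B->refl->E->L'->D->R'->B->plug->B
Char 5 ('G'): step: R->5, L=7; G->plug->G->R->F->L->D->refl->A->L'->A->R'->E->plug->F
Char 6 ('G'): step: R->6, L=7; G->plug->G->R->G->L->B->refl->E->L'->D->R'->A->plug->A
Char 7 ('E'): step: R->7, L=7; E->plug->F->R->F->L->D->refl->A->L'->A->R'->G->plug->G
Char 8 ('C'): step: R->0, L->0 (L advanced); C->plug->C->R->A->L->B->refl->E->L'->B->R'->G->plug->G
Char 9 ('G'): step: R->1, L=0; G->plug->G->R->F->L->A->refl->D->L'->C->R'->H->plug->H
Final: ciphertext=FDDBFAGGH, RIGHT=1, LEFT=0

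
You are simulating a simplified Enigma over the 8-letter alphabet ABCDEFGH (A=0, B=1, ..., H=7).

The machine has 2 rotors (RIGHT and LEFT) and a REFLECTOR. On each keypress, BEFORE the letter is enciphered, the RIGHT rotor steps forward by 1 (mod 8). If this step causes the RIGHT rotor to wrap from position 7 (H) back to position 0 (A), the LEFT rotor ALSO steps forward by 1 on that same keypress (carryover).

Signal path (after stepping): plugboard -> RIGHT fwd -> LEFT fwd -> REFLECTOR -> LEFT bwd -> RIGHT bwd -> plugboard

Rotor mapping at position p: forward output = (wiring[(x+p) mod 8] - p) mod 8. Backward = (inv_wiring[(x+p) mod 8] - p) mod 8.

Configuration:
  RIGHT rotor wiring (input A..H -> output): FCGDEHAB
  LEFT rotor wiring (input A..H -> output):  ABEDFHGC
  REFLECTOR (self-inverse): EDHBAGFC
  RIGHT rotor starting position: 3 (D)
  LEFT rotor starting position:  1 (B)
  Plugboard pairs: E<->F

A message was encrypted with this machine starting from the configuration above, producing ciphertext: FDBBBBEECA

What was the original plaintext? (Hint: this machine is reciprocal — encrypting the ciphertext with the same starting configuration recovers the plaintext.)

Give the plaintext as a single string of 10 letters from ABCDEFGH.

Char 1 ('F'): step: R->4, L=1; F->plug->E->R->B->L->D->refl->B->L'->G->R'->F->plug->E
Char 2 ('D'): step: R->5, L=1; D->plug->D->R->A->L->A->refl->E->L'->D->R'->B->plug->B
Char 3 ('B'): step: R->6, L=1; B->plug->B->R->D->L->E->refl->A->L'->A->R'->E->plug->F
Char 4 ('B'): step: R->7, L=1; B->plug->B->R->G->L->B->refl->D->L'->B->R'->H->plug->H
Char 5 ('B'): step: R->0, L->2 (L advanced); B->plug->B->R->C->L->D->refl->B->L'->B->R'->H->plug->H
Char 6 ('B'): step: R->1, L=2; B->plug->B->R->F->L->A->refl->E->L'->E->R'->H->plug->H
Char 7 ('E'): step: R->2, L=2; E->plug->F->R->H->L->H->refl->C->L'->A->R'->H->plug->H
Char 8 ('E'): step: R->3, L=2; E->plug->F->R->C->L->D->refl->B->L'->B->R'->B->plug->B
Char 9 ('C'): step: R->4, L=2; C->plug->C->R->E->L->E->refl->A->L'->F->R'->D->plug->D
Char 10 ('A'): step: R->5, L=2; A->plug->A->R->C->L->D->refl->B->L'->B->R'->F->plug->E

Answer: EBFHHHHBDE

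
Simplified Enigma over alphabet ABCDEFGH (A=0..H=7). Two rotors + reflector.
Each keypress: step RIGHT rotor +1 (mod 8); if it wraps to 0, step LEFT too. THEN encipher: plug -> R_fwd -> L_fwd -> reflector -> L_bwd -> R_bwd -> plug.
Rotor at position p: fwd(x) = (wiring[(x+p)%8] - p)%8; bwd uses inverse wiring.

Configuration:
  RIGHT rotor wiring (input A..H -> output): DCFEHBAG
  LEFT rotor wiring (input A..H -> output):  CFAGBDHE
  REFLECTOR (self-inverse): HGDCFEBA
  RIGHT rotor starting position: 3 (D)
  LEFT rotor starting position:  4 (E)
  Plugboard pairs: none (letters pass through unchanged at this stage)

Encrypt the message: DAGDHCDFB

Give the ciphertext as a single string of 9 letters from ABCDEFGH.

Char 1 ('D'): step: R->4, L=4; D->plug->D->R->C->L->D->refl->C->L'->H->R'->E->plug->E
Char 2 ('A'): step: R->5, L=4; A->plug->A->R->E->L->G->refl->B->L'->F->R'->E->plug->E
Char 3 ('G'): step: R->6, L=4; G->plug->G->R->B->L->H->refl->A->L'->D->R'->H->plug->H
Char 4 ('D'): step: R->7, L=4; D->plug->D->R->G->L->E->refl->F->L'->A->R'->F->plug->F
Char 5 ('H'): step: R->0, L->5 (L advanced); H->plug->H->R->G->L->B->refl->G->L'->A->R'->G->plug->G
Char 6 ('C'): step: R->1, L=5; C->plug->C->R->D->L->F->refl->E->L'->H->R'->F->plug->F
Char 7 ('D'): step: R->2, L=5; D->plug->D->R->H->L->E->refl->F->L'->D->R'->A->plug->A
Char 8 ('F'): step: R->3, L=5; F->plug->F->R->A->L->G->refl->B->L'->G->R'->C->plug->C
Char 9 ('B'): step: R->4, L=5; B->plug->B->R->F->L->D->refl->C->L'->B->R'->G->plug->G

Answer: EEHFGFACG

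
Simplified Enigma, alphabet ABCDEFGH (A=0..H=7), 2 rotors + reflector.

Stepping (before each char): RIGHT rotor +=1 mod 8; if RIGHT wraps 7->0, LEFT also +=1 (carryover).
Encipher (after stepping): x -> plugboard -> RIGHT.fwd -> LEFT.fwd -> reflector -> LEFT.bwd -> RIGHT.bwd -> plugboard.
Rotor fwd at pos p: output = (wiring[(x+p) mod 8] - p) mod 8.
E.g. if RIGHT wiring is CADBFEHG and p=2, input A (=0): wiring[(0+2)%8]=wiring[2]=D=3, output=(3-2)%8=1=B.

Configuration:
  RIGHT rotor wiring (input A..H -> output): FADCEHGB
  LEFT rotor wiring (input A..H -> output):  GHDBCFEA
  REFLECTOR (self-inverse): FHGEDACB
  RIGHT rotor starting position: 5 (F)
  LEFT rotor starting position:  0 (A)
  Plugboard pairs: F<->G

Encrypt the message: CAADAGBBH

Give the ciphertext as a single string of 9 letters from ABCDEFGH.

Answer: EBEEBAHDA

Derivation:
Char 1 ('C'): step: R->6, L=0; C->plug->C->R->H->L->A->refl->F->L'->F->R'->E->plug->E
Char 2 ('A'): step: R->7, L=0; A->plug->A->R->C->L->D->refl->E->L'->G->R'->B->plug->B
Char 3 ('A'): step: R->0, L->1 (L advanced); A->plug->A->R->F->L->D->refl->E->L'->E->R'->E->plug->E
Char 4 ('D'): step: R->1, L=1; D->plug->D->R->D->L->B->refl->H->L'->G->R'->E->plug->E
Char 5 ('A'): step: R->2, L=1; A->plug->A->R->B->L->C->refl->G->L'->A->R'->B->plug->B
Char 6 ('G'): step: R->3, L=1; G->plug->F->R->C->L->A->refl->F->L'->H->R'->A->plug->A
Char 7 ('B'): step: R->4, L=1; B->plug->B->R->D->L->B->refl->H->L'->G->R'->H->plug->H
Char 8 ('B'): step: R->5, L=1; B->plug->B->R->B->L->C->refl->G->L'->A->R'->D->plug->D
Char 9 ('H'): step: R->6, L=1; H->plug->H->R->B->L->C->refl->G->L'->A->R'->A->plug->A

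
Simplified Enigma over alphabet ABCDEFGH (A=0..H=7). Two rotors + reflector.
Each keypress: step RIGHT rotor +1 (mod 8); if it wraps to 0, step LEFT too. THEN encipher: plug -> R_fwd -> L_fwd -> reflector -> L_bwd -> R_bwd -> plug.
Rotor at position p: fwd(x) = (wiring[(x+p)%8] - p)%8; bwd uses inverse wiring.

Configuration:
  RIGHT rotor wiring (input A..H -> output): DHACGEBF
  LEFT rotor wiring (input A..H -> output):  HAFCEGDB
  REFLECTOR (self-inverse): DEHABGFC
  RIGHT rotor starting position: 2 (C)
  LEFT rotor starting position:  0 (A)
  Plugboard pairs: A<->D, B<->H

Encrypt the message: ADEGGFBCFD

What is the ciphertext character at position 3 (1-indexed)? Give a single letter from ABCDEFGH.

Char 1 ('A'): step: R->3, L=0; A->plug->D->R->G->L->D->refl->A->L'->B->R'->C->plug->C
Char 2 ('D'): step: R->4, L=0; D->plug->A->R->C->L->F->refl->G->L'->F->R'->C->plug->C
Char 3 ('E'): step: R->5, L=0; E->plug->E->R->C->L->F->refl->G->L'->F->R'->G->plug->G

G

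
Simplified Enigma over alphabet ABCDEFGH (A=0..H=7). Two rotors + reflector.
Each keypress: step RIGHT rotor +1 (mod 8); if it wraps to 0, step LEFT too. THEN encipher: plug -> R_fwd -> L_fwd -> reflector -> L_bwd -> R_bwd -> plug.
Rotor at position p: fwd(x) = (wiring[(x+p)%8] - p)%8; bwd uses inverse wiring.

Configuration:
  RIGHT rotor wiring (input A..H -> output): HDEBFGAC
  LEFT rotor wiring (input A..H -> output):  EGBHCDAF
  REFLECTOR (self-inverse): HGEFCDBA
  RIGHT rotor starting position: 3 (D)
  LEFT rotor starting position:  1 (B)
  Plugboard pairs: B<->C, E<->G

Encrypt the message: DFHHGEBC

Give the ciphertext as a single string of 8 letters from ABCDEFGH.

Char 1 ('D'): step: R->4, L=1; D->plug->D->R->G->L->E->refl->C->L'->E->R'->C->plug->B
Char 2 ('F'): step: R->5, L=1; F->plug->F->R->H->L->D->refl->F->L'->A->R'->H->plug->H
Char 3 ('H'): step: R->6, L=1; H->plug->H->R->A->L->F->refl->D->L'->H->R'->G->plug->E
Char 4 ('H'): step: R->7, L=1; H->plug->H->R->B->L->A->refl->H->L'->F->R'->D->plug->D
Char 5 ('G'): step: R->0, L->2 (L advanced); G->plug->E->R->F->L->D->refl->F->L'->B->R'->D->plug->D
Char 6 ('E'): step: R->1, L=2; E->plug->G->R->B->L->F->refl->D->L'->F->R'->E->plug->G
Char 7 ('B'): step: R->2, L=2; B->plug->C->R->D->L->B->refl->G->L'->E->R'->D->plug->D
Char 8 ('C'): step: R->3, L=2; C->plug->B->R->C->L->A->refl->H->L'->A->R'->G->plug->E

Answer: BHEDDGDE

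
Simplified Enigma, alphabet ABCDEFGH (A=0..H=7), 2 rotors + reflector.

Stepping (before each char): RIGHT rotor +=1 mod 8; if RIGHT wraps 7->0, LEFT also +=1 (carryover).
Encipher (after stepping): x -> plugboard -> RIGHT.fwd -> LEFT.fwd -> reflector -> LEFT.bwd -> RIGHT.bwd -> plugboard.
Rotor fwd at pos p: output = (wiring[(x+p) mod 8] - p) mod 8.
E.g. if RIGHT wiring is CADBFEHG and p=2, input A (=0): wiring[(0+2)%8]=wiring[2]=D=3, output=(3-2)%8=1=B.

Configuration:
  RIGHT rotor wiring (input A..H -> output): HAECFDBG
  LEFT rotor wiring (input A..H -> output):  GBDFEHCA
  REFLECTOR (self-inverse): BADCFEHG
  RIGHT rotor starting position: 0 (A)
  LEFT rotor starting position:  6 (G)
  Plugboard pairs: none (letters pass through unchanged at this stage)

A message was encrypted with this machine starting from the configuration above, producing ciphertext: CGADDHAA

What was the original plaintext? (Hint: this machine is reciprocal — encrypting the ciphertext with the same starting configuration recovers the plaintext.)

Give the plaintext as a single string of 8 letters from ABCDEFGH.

Answer: BHBBFEHD

Derivation:
Char 1 ('C'): step: R->1, L=6; C->plug->C->R->B->L->C->refl->D->L'->D->R'->B->plug->B
Char 2 ('G'): step: R->2, L=6; G->plug->G->R->F->L->H->refl->G->L'->G->R'->H->plug->H
Char 3 ('A'): step: R->3, L=6; A->plug->A->R->H->L->B->refl->A->L'->C->R'->B->plug->B
Char 4 ('D'): step: R->4, L=6; D->plug->D->R->C->L->A->refl->B->L'->H->R'->B->plug->B
Char 5 ('D'): step: R->5, L=6; D->plug->D->R->C->L->A->refl->B->L'->H->R'->F->plug->F
Char 6 ('H'): step: R->6, L=6; H->plug->H->R->F->L->H->refl->G->L'->G->R'->E->plug->E
Char 7 ('A'): step: R->7, L=6; A->plug->A->R->H->L->B->refl->A->L'->C->R'->H->plug->H
Char 8 ('A'): step: R->0, L->7 (L advanced); A->plug->A->R->H->L->D->refl->C->L'->C->R'->D->plug->D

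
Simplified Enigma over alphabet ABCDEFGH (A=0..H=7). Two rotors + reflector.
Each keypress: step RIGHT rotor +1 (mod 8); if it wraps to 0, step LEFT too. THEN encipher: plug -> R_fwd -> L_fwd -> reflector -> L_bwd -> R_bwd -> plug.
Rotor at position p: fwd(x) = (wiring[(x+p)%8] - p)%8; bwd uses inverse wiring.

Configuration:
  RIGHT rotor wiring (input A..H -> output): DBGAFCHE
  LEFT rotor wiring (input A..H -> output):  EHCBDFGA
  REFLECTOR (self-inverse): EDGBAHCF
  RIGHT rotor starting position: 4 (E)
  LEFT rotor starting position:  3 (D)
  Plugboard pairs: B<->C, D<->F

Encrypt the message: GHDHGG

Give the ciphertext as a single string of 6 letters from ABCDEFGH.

Char 1 ('G'): step: R->5, L=3; G->plug->G->R->D->L->D->refl->B->L'->F->R'->A->plug->A
Char 2 ('H'): step: R->6, L=3; H->plug->H->R->E->L->F->refl->H->L'->H->R'->G->plug->G
Char 3 ('D'): step: R->7, L=3; D->plug->F->R->G->L->E->refl->A->L'->B->R'->E->plug->E
Char 4 ('H'): step: R->0, L->4 (L advanced); H->plug->H->R->E->L->A->refl->E->L'->D->R'->A->plug->A
Char 5 ('G'): step: R->1, L=4; G->plug->G->R->D->L->E->refl->A->L'->E->R'->D->plug->F
Char 6 ('G'): step: R->2, L=4; G->plug->G->R->B->L->B->refl->D->L'->F->R'->E->plug->E

Answer: AGEAFE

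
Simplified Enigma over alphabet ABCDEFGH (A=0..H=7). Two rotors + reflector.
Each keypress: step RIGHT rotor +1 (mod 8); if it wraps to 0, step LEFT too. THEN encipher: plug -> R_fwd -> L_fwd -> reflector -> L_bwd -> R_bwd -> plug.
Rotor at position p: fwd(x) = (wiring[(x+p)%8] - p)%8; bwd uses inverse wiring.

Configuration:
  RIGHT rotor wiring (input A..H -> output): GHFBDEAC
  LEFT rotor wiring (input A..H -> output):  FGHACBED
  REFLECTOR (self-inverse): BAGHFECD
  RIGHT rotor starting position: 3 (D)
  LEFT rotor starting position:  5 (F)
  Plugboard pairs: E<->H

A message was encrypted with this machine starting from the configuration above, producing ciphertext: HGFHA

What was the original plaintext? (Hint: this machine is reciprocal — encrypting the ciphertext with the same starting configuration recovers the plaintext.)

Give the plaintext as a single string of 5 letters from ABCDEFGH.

Char 1 ('H'): step: R->4, L=5; H->plug->E->R->C->L->G->refl->C->L'->F->R'->H->plug->E
Char 2 ('G'): step: R->5, L=5; G->plug->G->R->E->L->B->refl->A->L'->D->R'->B->plug->B
Char 3 ('F'): step: R->6, L=5; F->plug->F->R->D->L->A->refl->B->L'->E->R'->B->plug->B
Char 4 ('H'): step: R->7, L=5; H->plug->E->R->C->L->G->refl->C->L'->F->R'->G->plug->G
Char 5 ('A'): step: R->0, L->6 (L advanced); A->plug->A->R->G->L->E->refl->F->L'->B->R'->D->plug->D

Answer: EBBGD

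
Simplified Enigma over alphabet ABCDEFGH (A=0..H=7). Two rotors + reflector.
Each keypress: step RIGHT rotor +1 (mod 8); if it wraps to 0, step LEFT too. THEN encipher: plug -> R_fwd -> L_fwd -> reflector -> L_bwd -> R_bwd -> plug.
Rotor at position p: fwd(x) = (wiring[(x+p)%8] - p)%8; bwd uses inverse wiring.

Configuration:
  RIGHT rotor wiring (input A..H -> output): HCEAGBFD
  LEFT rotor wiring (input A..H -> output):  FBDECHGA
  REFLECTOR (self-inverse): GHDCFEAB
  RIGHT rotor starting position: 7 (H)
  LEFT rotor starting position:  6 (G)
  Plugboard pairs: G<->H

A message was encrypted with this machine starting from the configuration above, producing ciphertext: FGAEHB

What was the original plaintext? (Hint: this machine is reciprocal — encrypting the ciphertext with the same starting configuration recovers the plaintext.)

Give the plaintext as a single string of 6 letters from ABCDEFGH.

Char 1 ('F'): step: R->0, L->7 (L advanced); F->plug->F->R->B->L->G->refl->A->L'->G->R'->E->plug->E
Char 2 ('G'): step: R->1, L=7; G->plug->H->R->G->L->A->refl->G->L'->B->R'->A->plug->A
Char 3 ('A'): step: R->2, L=7; A->plug->A->R->C->L->C->refl->D->L'->F->R'->G->plug->H
Char 4 ('E'): step: R->3, L=7; E->plug->E->R->A->L->B->refl->H->L'->H->R'->G->plug->H
Char 5 ('H'): step: R->4, L=7; H->plug->G->R->A->L->B->refl->H->L'->H->R'->D->plug->D
Char 6 ('B'): step: R->5, L=7; B->plug->B->R->A->L->B->refl->H->L'->H->R'->F->plug->F

Answer: EAHHDF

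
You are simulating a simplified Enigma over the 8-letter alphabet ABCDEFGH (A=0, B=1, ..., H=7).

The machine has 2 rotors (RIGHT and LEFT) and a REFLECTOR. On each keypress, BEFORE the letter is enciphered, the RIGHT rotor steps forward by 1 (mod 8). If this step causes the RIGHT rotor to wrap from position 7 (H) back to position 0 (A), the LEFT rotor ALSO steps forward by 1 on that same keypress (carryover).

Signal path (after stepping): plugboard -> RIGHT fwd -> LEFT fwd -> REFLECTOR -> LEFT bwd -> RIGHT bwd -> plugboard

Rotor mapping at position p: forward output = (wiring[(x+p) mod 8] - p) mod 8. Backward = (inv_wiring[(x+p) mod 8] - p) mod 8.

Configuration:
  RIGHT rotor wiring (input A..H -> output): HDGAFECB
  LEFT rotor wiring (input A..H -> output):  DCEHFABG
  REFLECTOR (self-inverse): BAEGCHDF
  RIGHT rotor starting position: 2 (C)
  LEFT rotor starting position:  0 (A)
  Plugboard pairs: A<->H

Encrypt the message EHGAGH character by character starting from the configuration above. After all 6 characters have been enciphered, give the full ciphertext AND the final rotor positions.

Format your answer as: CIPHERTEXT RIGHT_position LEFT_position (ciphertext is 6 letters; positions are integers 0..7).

Char 1 ('E'): step: R->3, L=0; E->plug->E->R->G->L->B->refl->A->L'->F->R'->A->plug->H
Char 2 ('H'): step: R->4, L=0; H->plug->A->R->B->L->C->refl->E->L'->C->R'->G->plug->G
Char 3 ('G'): step: R->5, L=0; G->plug->G->R->D->L->H->refl->F->L'->E->R'->C->plug->C
Char 4 ('A'): step: R->6, L=0; A->plug->H->R->G->L->B->refl->A->L'->F->R'->D->plug->D
Char 5 ('G'): step: R->7, L=0; G->plug->G->R->F->L->A->refl->B->L'->G->R'->F->plug->F
Char 6 ('H'): step: R->0, L->1 (L advanced); H->plug->A->R->H->L->C->refl->E->L'->D->R'->B->plug->B
Final: ciphertext=HGCDFB, RIGHT=0, LEFT=1

Answer: HGCDFB 0 1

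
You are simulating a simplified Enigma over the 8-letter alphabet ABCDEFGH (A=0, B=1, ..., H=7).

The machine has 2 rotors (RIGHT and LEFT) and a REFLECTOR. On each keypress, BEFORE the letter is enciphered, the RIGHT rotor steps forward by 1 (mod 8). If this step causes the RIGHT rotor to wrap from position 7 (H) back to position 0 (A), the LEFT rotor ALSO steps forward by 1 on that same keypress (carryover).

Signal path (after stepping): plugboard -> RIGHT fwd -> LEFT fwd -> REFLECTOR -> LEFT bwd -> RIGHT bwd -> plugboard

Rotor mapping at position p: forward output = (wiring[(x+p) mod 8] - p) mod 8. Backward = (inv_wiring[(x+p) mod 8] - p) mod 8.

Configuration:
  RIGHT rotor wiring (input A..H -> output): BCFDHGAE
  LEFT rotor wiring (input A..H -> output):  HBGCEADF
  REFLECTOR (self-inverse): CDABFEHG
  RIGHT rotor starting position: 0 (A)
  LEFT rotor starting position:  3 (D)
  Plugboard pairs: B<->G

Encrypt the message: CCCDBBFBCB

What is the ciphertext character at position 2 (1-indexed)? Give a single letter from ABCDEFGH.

Char 1 ('C'): step: R->1, L=3; C->plug->C->R->C->L->F->refl->E->L'->F->R'->E->plug->E
Char 2 ('C'): step: R->2, L=3; C->plug->C->R->F->L->E->refl->F->L'->C->R'->F->plug->F

F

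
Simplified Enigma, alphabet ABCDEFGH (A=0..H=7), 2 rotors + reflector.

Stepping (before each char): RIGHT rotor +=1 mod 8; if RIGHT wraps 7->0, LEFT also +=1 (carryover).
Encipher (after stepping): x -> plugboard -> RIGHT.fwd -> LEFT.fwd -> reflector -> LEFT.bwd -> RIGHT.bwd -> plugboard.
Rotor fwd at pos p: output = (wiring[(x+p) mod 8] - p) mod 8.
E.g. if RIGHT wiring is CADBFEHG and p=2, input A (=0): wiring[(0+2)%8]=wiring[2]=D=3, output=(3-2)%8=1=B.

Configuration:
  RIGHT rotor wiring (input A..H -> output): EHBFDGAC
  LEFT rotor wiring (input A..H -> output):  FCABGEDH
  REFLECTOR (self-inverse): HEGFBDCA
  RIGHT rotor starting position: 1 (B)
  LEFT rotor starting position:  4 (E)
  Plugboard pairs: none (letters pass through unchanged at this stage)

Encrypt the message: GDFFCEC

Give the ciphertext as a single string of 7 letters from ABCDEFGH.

Char 1 ('G'): step: R->2, L=4; G->plug->G->R->C->L->H->refl->A->L'->B->R'->C->plug->C
Char 2 ('D'): step: R->3, L=4; D->plug->D->R->F->L->G->refl->C->L'->A->R'->B->plug->B
Char 3 ('F'): step: R->4, L=4; F->plug->F->R->D->L->D->refl->F->L'->H->R'->A->plug->A
Char 4 ('F'): step: R->5, L=4; F->plug->F->R->E->L->B->refl->E->L'->G->R'->H->plug->H
Char 5 ('C'): step: R->6, L=4; C->plug->C->R->G->L->E->refl->B->L'->E->R'->B->plug->B
Char 6 ('E'): step: R->7, L=4; E->plug->E->R->G->L->E->refl->B->L'->E->R'->F->plug->F
Char 7 ('C'): step: R->0, L->5 (L advanced); C->plug->C->R->B->L->G->refl->C->L'->C->R'->H->plug->H

Answer: CBAHBFH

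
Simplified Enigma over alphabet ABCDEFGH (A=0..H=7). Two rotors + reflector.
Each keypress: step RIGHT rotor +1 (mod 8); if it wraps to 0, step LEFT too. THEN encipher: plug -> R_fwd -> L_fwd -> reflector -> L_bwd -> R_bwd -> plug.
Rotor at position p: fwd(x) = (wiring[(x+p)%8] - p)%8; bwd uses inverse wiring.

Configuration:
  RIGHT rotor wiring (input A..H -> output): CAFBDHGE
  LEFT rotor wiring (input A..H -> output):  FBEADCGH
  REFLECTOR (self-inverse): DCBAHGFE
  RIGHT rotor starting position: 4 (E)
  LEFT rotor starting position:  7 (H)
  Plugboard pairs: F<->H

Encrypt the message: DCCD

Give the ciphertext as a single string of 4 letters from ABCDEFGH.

Char 1 ('D'): step: R->5, L=7; D->plug->D->R->F->L->E->refl->H->L'->H->R'->C->plug->C
Char 2 ('C'): step: R->6, L=7; C->plug->C->R->E->L->B->refl->C->L'->C->R'->D->plug->D
Char 3 ('C'): step: R->7, L=7; C->plug->C->R->B->L->G->refl->F->L'->D->R'->B->plug->B
Char 4 ('D'): step: R->0, L->0 (L advanced); D->plug->D->R->B->L->B->refl->C->L'->F->R'->C->plug->C

Answer: CDBC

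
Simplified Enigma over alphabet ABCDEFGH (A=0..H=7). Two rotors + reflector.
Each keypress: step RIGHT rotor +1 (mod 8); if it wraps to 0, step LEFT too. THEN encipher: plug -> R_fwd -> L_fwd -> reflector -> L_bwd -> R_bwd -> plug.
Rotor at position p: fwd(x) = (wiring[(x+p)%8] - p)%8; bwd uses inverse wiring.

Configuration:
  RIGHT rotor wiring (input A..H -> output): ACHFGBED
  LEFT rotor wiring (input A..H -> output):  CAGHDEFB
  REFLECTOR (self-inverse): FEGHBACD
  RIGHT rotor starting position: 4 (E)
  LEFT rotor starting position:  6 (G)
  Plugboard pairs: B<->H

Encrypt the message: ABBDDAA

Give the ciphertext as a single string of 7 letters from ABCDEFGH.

Char 1 ('A'): step: R->5, L=6; A->plug->A->R->E->L->A->refl->F->L'->G->R'->C->plug->C
Char 2 ('B'): step: R->6, L=6; B->plug->H->R->D->L->C->refl->G->L'->H->R'->F->plug->F
Char 3 ('B'): step: R->7, L=6; B->plug->H->R->F->L->B->refl->E->L'->C->R'->G->plug->G
Char 4 ('D'): step: R->0, L->7 (L advanced); D->plug->D->R->F->L->E->refl->B->L'->C->R'->B->plug->H
Char 5 ('D'): step: R->1, L=7; D->plug->D->R->F->L->E->refl->B->L'->C->R'->G->plug->G
Char 6 ('A'): step: R->2, L=7; A->plug->A->R->F->L->E->refl->B->L'->C->R'->E->plug->E
Char 7 ('A'): step: R->3, L=7; A->plug->A->R->C->L->B->refl->E->L'->F->R'->F->plug->F

Answer: CFGHGEF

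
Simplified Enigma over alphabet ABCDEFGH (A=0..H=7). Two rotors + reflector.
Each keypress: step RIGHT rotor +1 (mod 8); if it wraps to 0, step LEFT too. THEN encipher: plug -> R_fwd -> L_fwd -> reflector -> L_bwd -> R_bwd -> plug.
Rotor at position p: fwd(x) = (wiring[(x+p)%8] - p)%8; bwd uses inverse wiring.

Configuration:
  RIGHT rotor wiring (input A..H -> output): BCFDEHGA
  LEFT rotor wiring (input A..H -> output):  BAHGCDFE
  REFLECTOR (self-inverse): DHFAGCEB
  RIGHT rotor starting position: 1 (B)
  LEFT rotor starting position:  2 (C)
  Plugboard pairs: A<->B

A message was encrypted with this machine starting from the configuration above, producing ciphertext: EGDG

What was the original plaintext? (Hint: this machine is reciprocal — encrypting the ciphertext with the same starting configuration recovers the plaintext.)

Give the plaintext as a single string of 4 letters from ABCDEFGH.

Answer: CACC

Derivation:
Char 1 ('E'): step: R->2, L=2; E->plug->E->R->E->L->D->refl->A->L'->C->R'->C->plug->C
Char 2 ('G'): step: R->3, L=2; G->plug->G->R->H->L->G->refl->E->L'->B->R'->B->plug->A
Char 3 ('D'): step: R->4, L=2; D->plug->D->R->E->L->D->refl->A->L'->C->R'->C->plug->C
Char 4 ('G'): step: R->5, L=2; G->plug->G->R->G->L->H->refl->B->L'->D->R'->C->plug->C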